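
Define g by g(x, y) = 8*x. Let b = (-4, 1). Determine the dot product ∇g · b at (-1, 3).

∂g/∂x = 8
∂g/∂y = 0
∇g at (-1, 3) = (8, 0)
∇g · b = (8)(-4) + (0)(1) = -32

-32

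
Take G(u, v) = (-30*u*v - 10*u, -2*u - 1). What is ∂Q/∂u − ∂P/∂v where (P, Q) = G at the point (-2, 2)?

∂G₂/∂u = -2
∂G₁/∂v = -30*u
Scalar curl = 30*u - 2
At (-2, 2): -62.

-62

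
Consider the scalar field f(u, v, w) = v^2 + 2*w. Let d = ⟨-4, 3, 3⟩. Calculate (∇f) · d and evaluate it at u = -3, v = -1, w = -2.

∂f/∂u = 0
∂f/∂v = 2*v
∂f/∂w = 2
∇f at (-3, -1, -2) = (0, -2, 2)
∇f · d = (0)(-4) + (-2)(3) + (2)(3) = 0

0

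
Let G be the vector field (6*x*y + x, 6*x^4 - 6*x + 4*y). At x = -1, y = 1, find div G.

11

∂G₁/∂x = 6*y + 1
∂G₂/∂y = 4
∇·G = 6*y + 5
At (-1, 1): 11.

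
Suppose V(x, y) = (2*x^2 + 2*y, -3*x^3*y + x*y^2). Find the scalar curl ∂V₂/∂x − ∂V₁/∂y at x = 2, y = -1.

∂V₂/∂x = -9*x^2*y + y^2
∂V₁/∂y = 2
Scalar curl = -9*x^2*y + y^2 - 2
At (2, -1): 35.

35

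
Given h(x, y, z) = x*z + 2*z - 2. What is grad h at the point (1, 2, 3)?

∂h/∂x = z
∂h/∂y = 0
∂h/∂z = x + 2
∇h = (z, 0, x + 2)
At (1, 2, 3): (3, 0, 3).

(3, 0, 3)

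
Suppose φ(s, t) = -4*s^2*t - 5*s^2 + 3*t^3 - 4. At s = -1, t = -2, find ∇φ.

∂φ/∂s = -8*s*t - 10*s
∂φ/∂t = -4*s^2 + 9*t^2
∇φ = (-8*s*t - 10*s, -4*s^2 + 9*t^2)
At (-1, -2): (-6, 32).

(-6, 32)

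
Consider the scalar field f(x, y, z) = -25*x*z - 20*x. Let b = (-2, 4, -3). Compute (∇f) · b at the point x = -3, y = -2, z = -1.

-235

∂f/∂x = -25*z - 20
∂f/∂y = 0
∂f/∂z = -25*x
∇f at (-3, -2, -1) = (5, 0, 75)
∇f · b = (5)(-2) + (0)(4) + (75)(-3) = -235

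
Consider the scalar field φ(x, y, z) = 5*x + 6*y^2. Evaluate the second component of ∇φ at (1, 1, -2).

(∇φ)_2 = ∂φ/∂y = 12*y
At (1, 1, -2): 12.

12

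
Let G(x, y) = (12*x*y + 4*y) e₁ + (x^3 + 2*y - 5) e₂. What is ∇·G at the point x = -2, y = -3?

∂G₁/∂x = 12*y
∂G₂/∂y = 2
∇·G = 12*y + 2
At (-2, -3): -34.

-34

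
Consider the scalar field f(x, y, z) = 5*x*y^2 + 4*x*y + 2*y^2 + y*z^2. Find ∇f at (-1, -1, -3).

∂f/∂x = 5*y^2 + 4*y
∂f/∂y = 10*x*y + 4*x + 4*y + z^2
∂f/∂z = 2*y*z
∇f = (5*y^2 + 4*y, 10*x*y + 4*x + 4*y + z^2, 2*y*z)
At (-1, -1, -3): (1, 11, 6).

(1, 11, 6)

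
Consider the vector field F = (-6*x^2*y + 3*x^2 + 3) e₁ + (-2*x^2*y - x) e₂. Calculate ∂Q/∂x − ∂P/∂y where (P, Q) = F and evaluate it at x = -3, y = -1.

∂F₂/∂x = -4*x*y - 1
∂F₁/∂y = -6*x^2
Scalar curl = 6*x^2 - 4*x*y - 1
At (-3, -1): 41.

41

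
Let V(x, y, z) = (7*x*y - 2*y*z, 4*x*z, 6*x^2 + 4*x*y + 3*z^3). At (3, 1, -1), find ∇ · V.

∂V₁/∂x = 7*y
∂V₂/∂y = 0
∂V₃/∂z = 9*z^2
∇·V = 7*y + 9*z^2
At (3, 1, -1): 16.

16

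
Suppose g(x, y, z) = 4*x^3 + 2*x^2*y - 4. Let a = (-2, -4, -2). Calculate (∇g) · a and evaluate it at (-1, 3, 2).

-8

∂g/∂x = 12*x^2 + 4*x*y
∂g/∂y = 2*x^2
∂g/∂z = 0
∇g at (-1, 3, 2) = (0, 2, 0)
∇g · a = (0)(-2) + (2)(-4) + (0)(-2) = -8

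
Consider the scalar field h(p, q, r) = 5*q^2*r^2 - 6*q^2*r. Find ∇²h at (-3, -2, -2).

104

∂²h/∂p² = 0
∂²h/∂q² = 2*r*(5*r - 6)
∂²h/∂r² = 10*q^2
∇²h = 10*q^2 + 10*r^2 - 12*r
At (-3, -2, -2): 104.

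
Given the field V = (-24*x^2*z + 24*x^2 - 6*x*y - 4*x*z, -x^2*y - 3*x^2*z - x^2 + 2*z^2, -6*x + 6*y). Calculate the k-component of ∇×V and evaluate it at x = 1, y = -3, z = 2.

(∇×V)_3 = ∂V₂/∂x − ∂V₁/∂y
= -2*x*y - 6*x*z - 2*x − (-6*x)
= -2*x*y - 6*x*z + 4*x
At (1, -3, 2): -2.

-2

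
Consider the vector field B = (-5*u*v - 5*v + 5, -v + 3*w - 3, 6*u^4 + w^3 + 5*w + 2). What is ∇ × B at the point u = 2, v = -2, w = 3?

(∇×B)₁ = ∂B₃/∂v − ∂B₂/∂w = -3
(∇×B)₂ = ∂B₁/∂w − ∂B₃/∂u = -24*u^3
(∇×B)₃ = ∂B₂/∂u − ∂B₁/∂v = 5*u + 5
∇×B = (-3, -24*u^3, 5*u + 5)
At (2, -2, 3): (-3, -192, 15).

(-3, -192, 15)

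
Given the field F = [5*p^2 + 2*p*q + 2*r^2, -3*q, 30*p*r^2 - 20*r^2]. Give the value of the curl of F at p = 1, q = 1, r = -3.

(∇×F)₁ = ∂F₃/∂q − ∂F₂/∂r = 0
(∇×F)₂ = ∂F₁/∂r − ∂F₃/∂p = -30*r^2 + 4*r
(∇×F)₃ = ∂F₂/∂p − ∂F₁/∂q = -2*p
∇×F = (0, -30*r^2 + 4*r, -2*p)
At (1, 1, -3): (0, -282, -2).

(0, -282, -2)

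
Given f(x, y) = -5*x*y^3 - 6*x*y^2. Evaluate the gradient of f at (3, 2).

∂f/∂x = -5*y^3 - 6*y^2
∂f/∂y = -15*x*y^2 - 12*x*y
∇f = (-5*y^3 - 6*y^2, -15*x*y^2 - 12*x*y)
At (3, 2): (-64, -252).

(-64, -252)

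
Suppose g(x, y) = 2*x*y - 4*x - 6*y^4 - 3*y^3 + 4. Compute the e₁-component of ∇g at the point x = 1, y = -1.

-6

(∇g)_1 = ∂g/∂x = 2*y - 4
At (1, -1): -6.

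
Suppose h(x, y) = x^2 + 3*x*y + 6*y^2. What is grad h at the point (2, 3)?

∂h/∂x = 2*x + 3*y
∂h/∂y = 3*x + 12*y
∇h = (2*x + 3*y, 3*x + 12*y)
At (2, 3): (13, 42).

(13, 42)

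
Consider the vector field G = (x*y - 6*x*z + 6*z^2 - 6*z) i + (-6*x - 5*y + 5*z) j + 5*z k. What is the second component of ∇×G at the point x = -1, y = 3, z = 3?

36

(∇×G)_2 = ∂G₁/∂z − ∂G₃/∂x
= -6*x + 12*z - 6 − (0)
= -6*x + 12*z - 6
At (-1, 3, 3): 36.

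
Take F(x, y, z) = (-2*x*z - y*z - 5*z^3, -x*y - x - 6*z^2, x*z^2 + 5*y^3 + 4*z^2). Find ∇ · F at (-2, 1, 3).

8

∂F₁/∂x = -2*z
∂F₂/∂y = -x
∂F₃/∂z = 2*x*z + 8*z
∇·F = 2*x*z - x + 6*z
At (-2, 1, 3): 8.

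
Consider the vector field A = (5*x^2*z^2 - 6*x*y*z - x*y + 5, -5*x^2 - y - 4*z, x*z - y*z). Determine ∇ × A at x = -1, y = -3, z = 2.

(∇×A)₁ = ∂A₃/∂y − ∂A₂/∂z = -z + 4
(∇×A)₂ = ∂A₁/∂z − ∂A₃/∂x = 10*x^2*z - 6*x*y - z
(∇×A)₃ = ∂A₂/∂x − ∂A₁/∂y = 6*x*z - 9*x
∇×A = (-z + 4, 10*x^2*z - 6*x*y - z, 6*x*z - 9*x)
At (-1, -3, 2): (2, 0, -3).

(2, 0, -3)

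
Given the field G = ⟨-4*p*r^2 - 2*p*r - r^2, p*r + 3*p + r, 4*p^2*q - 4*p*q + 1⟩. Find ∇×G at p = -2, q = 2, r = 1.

(∇×G)₁ = ∂G₃/∂q − ∂G₂/∂r = 4*p^2 - 5*p - 1
(∇×G)₂ = ∂G₁/∂r − ∂G₃/∂p = -8*p*q - 8*p*r - 2*p + 4*q - 2*r
(∇×G)₃ = ∂G₂/∂p − ∂G₁/∂q = r + 3
∇×G = (4*p^2 - 5*p - 1, -8*p*q - 8*p*r - 2*p + 4*q - 2*r, r + 3)
At (-2, 2, 1): (25, 58, 4).

(25, 58, 4)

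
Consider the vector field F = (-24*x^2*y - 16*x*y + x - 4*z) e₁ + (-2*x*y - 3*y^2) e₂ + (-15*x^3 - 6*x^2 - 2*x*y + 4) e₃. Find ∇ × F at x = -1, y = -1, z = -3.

(2, 27, 10)

(∇×F)₁ = ∂F₃/∂y − ∂F₂/∂z = -2*x
(∇×F)₂ = ∂F₁/∂z − ∂F₃/∂x = 45*x^2 + 12*x + 2*y - 4
(∇×F)₃ = ∂F₂/∂x − ∂F₁/∂y = 24*x^2 + 16*x - 2*y
∇×F = (-2*x, 45*x^2 + 12*x + 2*y - 4, 24*x^2 + 16*x - 2*y)
At (-1, -1, -3): (2, 27, 10).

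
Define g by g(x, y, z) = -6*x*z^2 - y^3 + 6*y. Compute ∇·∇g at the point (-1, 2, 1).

∂²g/∂x² = 0
∂²g/∂y² = -6*y
∂²g/∂z² = -12*x
∇²g = -12*x - 6*y
At (-1, 2, 1): 0.

0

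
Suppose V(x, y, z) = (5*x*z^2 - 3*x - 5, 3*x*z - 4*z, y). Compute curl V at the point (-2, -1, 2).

(∇×V)₁ = ∂V₃/∂y − ∂V₂/∂z = -3*x + 5
(∇×V)₂ = ∂V₁/∂z − ∂V₃/∂x = 10*x*z
(∇×V)₃ = ∂V₂/∂x − ∂V₁/∂y = 3*z
∇×V = (-3*x + 5, 10*x*z, 3*z)
At (-2, -1, 2): (11, -40, 6).

(11, -40, 6)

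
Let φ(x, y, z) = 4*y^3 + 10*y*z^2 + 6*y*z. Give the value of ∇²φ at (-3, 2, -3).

88

∂²φ/∂x² = 0
∂²φ/∂y² = 24*y
∂²φ/∂z² = 20*y
∇²φ = 44*y
At (-3, 2, -3): 88.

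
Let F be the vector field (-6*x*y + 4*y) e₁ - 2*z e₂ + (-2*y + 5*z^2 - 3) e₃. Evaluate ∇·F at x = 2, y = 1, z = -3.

-36

∂F₁/∂x = -6*y
∂F₂/∂y = 0
∂F₃/∂z = 10*z
∇·F = -6*y + 10*z
At (2, 1, -3): -36.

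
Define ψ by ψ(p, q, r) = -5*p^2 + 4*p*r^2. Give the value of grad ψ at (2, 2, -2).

(-4, 0, -32)

∂ψ/∂p = -10*p + 4*r^2
∂ψ/∂q = 0
∂ψ/∂r = 8*p*r
∇ψ = (-10*p + 4*r^2, 0, 8*p*r)
At (2, 2, -2): (-4, 0, -32).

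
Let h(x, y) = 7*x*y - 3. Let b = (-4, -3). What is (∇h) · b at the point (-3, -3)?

∂h/∂x = 7*y
∂h/∂y = 7*x
∇h at (-3, -3) = (-21, -21)
∇h · b = (-21)(-4) + (-21)(-3) = 147

147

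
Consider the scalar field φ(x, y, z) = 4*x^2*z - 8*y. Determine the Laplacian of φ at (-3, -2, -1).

∂²φ/∂x² = 8*z
∂²φ/∂y² = 0
∂²φ/∂z² = 0
∇²φ = 8*z
At (-3, -2, -1): -8.

-8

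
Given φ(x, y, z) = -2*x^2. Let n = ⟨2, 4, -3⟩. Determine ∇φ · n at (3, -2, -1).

-24

∂φ/∂x = -4*x
∂φ/∂y = 0
∂φ/∂z = 0
∇φ at (3, -2, -1) = (-12, 0, 0)
∇φ · n = (-12)(2) + (0)(4) + (0)(-3) = -24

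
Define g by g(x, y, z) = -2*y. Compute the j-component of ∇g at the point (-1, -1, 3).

(∇g)_2 = ∂g/∂y = -2
At (-1, -1, 3): -2.

-2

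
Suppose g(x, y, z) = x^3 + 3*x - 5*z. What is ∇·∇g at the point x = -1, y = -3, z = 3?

∂²g/∂x² = 6*x
∂²g/∂y² = 0
∂²g/∂z² = 0
∇²g = 6*x
At (-1, -3, 3): -6.

-6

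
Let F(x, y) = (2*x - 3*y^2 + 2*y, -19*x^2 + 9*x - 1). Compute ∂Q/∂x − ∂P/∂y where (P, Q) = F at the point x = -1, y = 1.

51

∂F₂/∂x = -38*x + 9
∂F₁/∂y = -6*y + 2
Scalar curl = -38*x + 6*y + 7
At (-1, 1): 51.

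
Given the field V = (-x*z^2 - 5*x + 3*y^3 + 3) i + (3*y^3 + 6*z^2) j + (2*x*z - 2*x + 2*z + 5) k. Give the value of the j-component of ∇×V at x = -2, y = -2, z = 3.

(∇×V)_2 = ∂V₁/∂z − ∂V₃/∂x
= -2*x*z − (2*z - 2)
= -2*x*z - 2*z + 2
At (-2, -2, 3): 8.

8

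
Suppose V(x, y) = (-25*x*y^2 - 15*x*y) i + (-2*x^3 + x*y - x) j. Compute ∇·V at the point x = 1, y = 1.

-39

∂V₁/∂x = -25*y^2 - 15*y
∂V₂/∂y = x
∇·V = x - 25*y^2 - 15*y
At (1, 1): -39.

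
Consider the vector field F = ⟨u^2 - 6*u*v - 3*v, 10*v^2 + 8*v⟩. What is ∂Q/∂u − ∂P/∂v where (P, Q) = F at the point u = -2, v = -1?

∂F₂/∂u = 0
∂F₁/∂v = -6*u - 3
Scalar curl = 6*u + 3
At (-2, -1): -9.

-9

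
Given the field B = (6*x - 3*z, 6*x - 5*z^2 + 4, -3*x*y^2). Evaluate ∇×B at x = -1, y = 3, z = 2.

(∇×B)₁ = ∂B₃/∂y − ∂B₂/∂z = -6*x*y + 10*z
(∇×B)₂ = ∂B₁/∂z − ∂B₃/∂x = 3*y^2 - 3
(∇×B)₃ = ∂B₂/∂x − ∂B₁/∂y = 6
∇×B = (-6*x*y + 10*z, 3*y^2 - 3, 6)
At (-1, 3, 2): (38, 24, 6).

(38, 24, 6)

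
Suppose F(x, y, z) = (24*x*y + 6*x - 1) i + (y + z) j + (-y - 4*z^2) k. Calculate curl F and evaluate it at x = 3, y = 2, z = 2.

(-2, 0, -72)

(∇×F)₁ = ∂F₃/∂y − ∂F₂/∂z = -2
(∇×F)₂ = ∂F₁/∂z − ∂F₃/∂x = 0
(∇×F)₃ = ∂F₂/∂x − ∂F₁/∂y = -24*x
∇×F = (-2, 0, -24*x)
At (3, 2, 2): (-2, 0, -72).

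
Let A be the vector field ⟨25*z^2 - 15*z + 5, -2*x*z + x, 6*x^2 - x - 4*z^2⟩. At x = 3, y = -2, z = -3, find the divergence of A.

24

∂A₁/∂x = 0
∂A₂/∂y = 0
∂A₃/∂z = -8*z
∇·A = -8*z
At (3, -2, -3): 24.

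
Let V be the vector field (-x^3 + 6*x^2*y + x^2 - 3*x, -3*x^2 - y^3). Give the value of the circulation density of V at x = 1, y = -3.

-12

∂V₂/∂x = -6*x
∂V₁/∂y = 6*x^2
Scalar curl = -6*x^2 - 6*x
At (1, -3): -12.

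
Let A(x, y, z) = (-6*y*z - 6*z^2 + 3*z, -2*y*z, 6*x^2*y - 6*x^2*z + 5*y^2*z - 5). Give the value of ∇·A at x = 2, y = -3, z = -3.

27

∂A₁/∂x = 0
∂A₂/∂y = -2*z
∂A₃/∂z = -6*x^2 + 5*y^2
∇·A = -6*x^2 + 5*y^2 - 2*z
At (2, -3, -3): 27.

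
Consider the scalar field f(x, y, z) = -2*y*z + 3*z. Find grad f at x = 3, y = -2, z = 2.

∂f/∂x = 0
∂f/∂y = -2*z
∂f/∂z = -2*y + 3
∇f = (0, -2*z, -2*y + 3)
At (3, -2, 2): (0, -4, 7).

(0, -4, 7)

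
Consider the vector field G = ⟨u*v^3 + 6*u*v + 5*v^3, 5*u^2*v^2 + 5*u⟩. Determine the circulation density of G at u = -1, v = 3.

∂G₂/∂u = 10*u*v^2 + 5
∂G₁/∂v = 3*u*v^2 + 6*u + 15*v^2
Scalar curl = 7*u*v^2 - 6*u - 15*v^2 + 5
At (-1, 3): -187.

-187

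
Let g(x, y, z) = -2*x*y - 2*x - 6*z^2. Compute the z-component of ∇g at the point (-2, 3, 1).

(∇g)_3 = ∂g/∂z = -12*z
At (-2, 3, 1): -12.

-12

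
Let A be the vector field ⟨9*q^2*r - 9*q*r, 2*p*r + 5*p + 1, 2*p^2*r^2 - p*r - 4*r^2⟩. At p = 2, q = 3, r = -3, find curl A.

(∇×A)₁ = ∂A₃/∂q − ∂A₂/∂r = -2*p
(∇×A)₂ = ∂A₁/∂r − ∂A₃/∂p = -4*p*r^2 + 9*q^2 - 9*q + r
(∇×A)₃ = ∂A₂/∂p − ∂A₁/∂q = -18*q*r + 11*r + 5
∇×A = (-2*p, -4*p*r^2 + 9*q^2 - 9*q + r, -18*q*r + 11*r + 5)
At (2, 3, -3): (-4, -21, 134).

(-4, -21, 134)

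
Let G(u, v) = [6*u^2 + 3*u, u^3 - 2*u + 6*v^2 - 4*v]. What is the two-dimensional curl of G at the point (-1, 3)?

1

∂G₂/∂u = 3*u^2 - 2
∂G₁/∂v = 0
Scalar curl = 3*u^2 - 2
At (-1, 3): 1.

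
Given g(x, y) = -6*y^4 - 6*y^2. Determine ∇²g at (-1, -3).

-660

∂²g/∂x² = 0
∂²g/∂y² = -12*(6*y^2 + 1)
∇²g = -72*y^2 - 12
At (-1, -3): -660.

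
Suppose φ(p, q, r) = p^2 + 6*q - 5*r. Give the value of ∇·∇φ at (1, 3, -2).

∂²φ/∂p² = 2
∂²φ/∂q² = 0
∂²φ/∂r² = 0
∇²φ = 2
At (1, 3, -2): 2.

2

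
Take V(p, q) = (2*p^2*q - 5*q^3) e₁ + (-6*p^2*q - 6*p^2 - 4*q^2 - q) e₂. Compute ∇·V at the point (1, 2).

-15

∂V₁/∂p = 4*p*q
∂V₂/∂q = -6*p^2 - 8*q - 1
∇·V = -6*p^2 + 4*p*q - 8*q - 1
At (1, 2): -15.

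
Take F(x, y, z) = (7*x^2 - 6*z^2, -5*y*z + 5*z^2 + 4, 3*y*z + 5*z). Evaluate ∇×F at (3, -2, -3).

(11, 36, 0)

(∇×F)₁ = ∂F₃/∂y − ∂F₂/∂z = 5*y - 7*z
(∇×F)₂ = ∂F₁/∂z − ∂F₃/∂x = -12*z
(∇×F)₃ = ∂F₂/∂x − ∂F₁/∂y = 0
∇×F = (5*y - 7*z, -12*z, 0)
At (3, -2, -3): (11, 36, 0).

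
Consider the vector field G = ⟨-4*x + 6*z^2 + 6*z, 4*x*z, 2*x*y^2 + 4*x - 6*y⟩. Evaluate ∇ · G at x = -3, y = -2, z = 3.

∂G₁/∂x = -4
∂G₂/∂y = 0
∂G₃/∂z = 0
∇·G = -4
At (-3, -2, 3): -4.

-4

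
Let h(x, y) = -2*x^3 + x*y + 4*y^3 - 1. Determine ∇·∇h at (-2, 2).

∂²h/∂x² = -12*x
∂²h/∂y² = 24*y
∇²h = -12*x + 24*y
At (-2, 2): 72.

72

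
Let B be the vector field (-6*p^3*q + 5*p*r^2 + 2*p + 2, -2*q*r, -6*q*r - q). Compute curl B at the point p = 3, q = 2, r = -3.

(21, -90, 162)

(∇×B)₁ = ∂B₃/∂q − ∂B₂/∂r = 2*q - 6*r - 1
(∇×B)₂ = ∂B₁/∂r − ∂B₃/∂p = 10*p*r
(∇×B)₃ = ∂B₂/∂p − ∂B₁/∂q = 6*p^3
∇×B = (2*q - 6*r - 1, 10*p*r, 6*p^3)
At (3, 2, -3): (21, -90, 162).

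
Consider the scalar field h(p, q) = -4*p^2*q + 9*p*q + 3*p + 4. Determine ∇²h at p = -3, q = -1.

8

∂²h/∂p² = -8*q
∂²h/∂q² = 0
∇²h = -8*q
At (-3, -1): 8.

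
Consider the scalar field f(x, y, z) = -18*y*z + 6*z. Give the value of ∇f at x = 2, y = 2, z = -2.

(0, 36, -30)

∂f/∂x = 0
∂f/∂y = -18*z
∂f/∂z = -18*y + 6
∇f = (0, -18*z, -18*y + 6)
At (2, 2, -2): (0, 36, -30).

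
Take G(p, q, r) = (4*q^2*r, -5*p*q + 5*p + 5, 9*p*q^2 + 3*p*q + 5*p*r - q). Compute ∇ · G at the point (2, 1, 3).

0

∂G₁/∂p = 0
∂G₂/∂q = -5*p
∂G₃/∂r = 5*p
∇·G = 0
At (2, 1, 3): 0.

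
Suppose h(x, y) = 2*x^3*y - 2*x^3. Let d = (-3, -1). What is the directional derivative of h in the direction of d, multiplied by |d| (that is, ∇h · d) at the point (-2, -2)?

232

∂h/∂x = 6*x^2*y - 6*x^2
∂h/∂y = 2*x^3
∇h at (-2, -2) = (-72, -16)
∇h · d = (-72)(-3) + (-16)(-1) = 232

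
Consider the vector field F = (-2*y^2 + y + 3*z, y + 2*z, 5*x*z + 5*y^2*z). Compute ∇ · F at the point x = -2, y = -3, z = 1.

∂F₁/∂x = 0
∂F₂/∂y = 1
∂F₃/∂z = 5*x + 5*y^2
∇·F = 5*x + 5*y^2 + 1
At (-2, -3, 1): 36.

36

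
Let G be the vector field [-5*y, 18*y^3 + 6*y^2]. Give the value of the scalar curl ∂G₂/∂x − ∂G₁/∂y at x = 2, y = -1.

∂G₂/∂x = 0
∂G₁/∂y = -5
Scalar curl = 5
At (2, -1): 5.

5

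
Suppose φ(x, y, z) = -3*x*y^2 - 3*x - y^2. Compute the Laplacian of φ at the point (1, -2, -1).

-8

∂²φ/∂x² = 0
∂²φ/∂y² = -2*(3*x + 1)
∂²φ/∂z² = 0
∇²φ = -6*x - 2
At (1, -2, -1): -8.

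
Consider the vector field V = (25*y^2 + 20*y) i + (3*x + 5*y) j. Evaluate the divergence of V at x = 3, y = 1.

∂V₁/∂x = 0
∂V₂/∂y = 5
∇·V = 5
At (3, 1): 5.

5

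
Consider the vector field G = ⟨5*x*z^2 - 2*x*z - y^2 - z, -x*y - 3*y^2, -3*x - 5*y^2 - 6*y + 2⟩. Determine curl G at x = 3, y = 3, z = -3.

(-36, -94, 3)

(∇×G)₁ = ∂G₃/∂y − ∂G₂/∂z = -10*y - 6
(∇×G)₂ = ∂G₁/∂z − ∂G₃/∂x = 10*x*z - 2*x + 2
(∇×G)₃ = ∂G₂/∂x − ∂G₁/∂y = y
∇×G = (-10*y - 6, 10*x*z - 2*x + 2, y)
At (3, 3, -3): (-36, -94, 3).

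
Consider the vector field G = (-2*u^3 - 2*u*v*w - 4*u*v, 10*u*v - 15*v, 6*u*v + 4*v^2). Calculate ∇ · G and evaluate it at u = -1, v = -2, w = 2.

-15

∂G₁/∂u = -6*u^2 - 2*v*w - 4*v
∂G₂/∂v = 10*u - 15
∂G₃/∂w = 0
∇·G = -6*u^2 + 10*u - 2*v*w - 4*v - 15
At (-1, -2, 2): -15.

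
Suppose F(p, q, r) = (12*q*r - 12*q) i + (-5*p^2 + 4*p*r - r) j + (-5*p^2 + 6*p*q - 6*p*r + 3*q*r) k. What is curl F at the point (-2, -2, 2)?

(∇×F)₁ = ∂F₃/∂q − ∂F₂/∂r = 2*p + 3*r + 1
(∇×F)₂ = ∂F₁/∂r − ∂F₃/∂p = 10*p + 6*q + 6*r
(∇×F)₃ = ∂F₂/∂p − ∂F₁/∂q = -10*p - 8*r + 12
∇×F = (2*p + 3*r + 1, 10*p + 6*q + 6*r, -10*p - 8*r + 12)
At (-2, -2, 2): (3, -20, 16).

(3, -20, 16)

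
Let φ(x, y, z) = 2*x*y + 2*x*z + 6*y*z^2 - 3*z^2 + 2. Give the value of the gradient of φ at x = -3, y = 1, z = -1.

∂φ/∂x = 2*y + 2*z
∂φ/∂y = 2*x + 6*z^2
∂φ/∂z = 2*x + 12*y*z - 6*z
∇φ = (2*y + 2*z, 2*x + 6*z^2, 2*x + 12*y*z - 6*z)
At (-3, 1, -1): (0, 0, -12).

(0, 0, -12)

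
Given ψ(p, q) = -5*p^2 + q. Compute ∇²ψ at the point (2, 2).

∂²ψ/∂p² = -10
∂²ψ/∂q² = 0
∇²ψ = -10
At (2, 2): -10.

-10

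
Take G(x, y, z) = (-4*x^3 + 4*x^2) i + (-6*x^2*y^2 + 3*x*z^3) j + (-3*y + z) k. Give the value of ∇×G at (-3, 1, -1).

(24, 0, 33)

(∇×G)₁ = ∂G₃/∂y − ∂G₂/∂z = -9*x*z^2 - 3
(∇×G)₂ = ∂G₁/∂z − ∂G₃/∂x = 0
(∇×G)₃ = ∂G₂/∂x − ∂G₁/∂y = -12*x*y^2 + 3*z^3
∇×G = (-9*x*z^2 - 3, 0, -12*x*y^2 + 3*z^3)
At (-3, 1, -1): (24, 0, 33).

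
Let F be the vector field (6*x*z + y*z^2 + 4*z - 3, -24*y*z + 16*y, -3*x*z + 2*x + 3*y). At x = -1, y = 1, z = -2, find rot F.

(∇×F)₁ = ∂F₃/∂y − ∂F₂/∂z = 24*y + 3
(∇×F)₂ = ∂F₁/∂z − ∂F₃/∂x = 6*x + 2*y*z + 3*z + 2
(∇×F)₃ = ∂F₂/∂x − ∂F₁/∂y = -z^2
∇×F = (24*y + 3, 6*x + 2*y*z + 3*z + 2, -z^2)
At (-1, 1, -2): (27, -14, -4).

(27, -14, -4)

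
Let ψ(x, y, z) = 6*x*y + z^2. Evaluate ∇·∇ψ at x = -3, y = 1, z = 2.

∂²ψ/∂x² = 0
∂²ψ/∂y² = 0
∂²ψ/∂z² = 2
∇²ψ = 2
At (-3, 1, 2): 2.

2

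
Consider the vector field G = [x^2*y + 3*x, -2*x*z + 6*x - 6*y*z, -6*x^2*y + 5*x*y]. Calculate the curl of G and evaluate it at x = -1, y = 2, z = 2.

(-1, -34, 1)

(∇×G)₁ = ∂G₃/∂y − ∂G₂/∂z = -6*x^2 + 7*x + 6*y
(∇×G)₂ = ∂G₁/∂z − ∂G₃/∂x = 12*x*y - 5*y
(∇×G)₃ = ∂G₂/∂x − ∂G₁/∂y = -x^2 - 2*z + 6
∇×G = (-6*x^2 + 7*x + 6*y, 12*x*y - 5*y, -x^2 - 2*z + 6)
At (-1, 2, 2): (-1, -34, 1).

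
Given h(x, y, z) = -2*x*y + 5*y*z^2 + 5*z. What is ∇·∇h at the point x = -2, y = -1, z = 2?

∂²h/∂x² = 0
∂²h/∂y² = 0
∂²h/∂z² = 10*y
∇²h = 10*y
At (-2, -1, 2): -10.

-10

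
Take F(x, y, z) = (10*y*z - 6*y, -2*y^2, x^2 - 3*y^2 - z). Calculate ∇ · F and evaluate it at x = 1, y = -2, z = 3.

7

∂F₁/∂x = 0
∂F₂/∂y = -4*y
∂F₃/∂z = -1
∇·F = -4*y - 1
At (1, -2, 3): 7.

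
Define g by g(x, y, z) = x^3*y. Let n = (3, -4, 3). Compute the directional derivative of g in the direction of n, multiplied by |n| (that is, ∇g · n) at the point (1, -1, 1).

∂g/∂x = 3*x^2*y
∂g/∂y = x^3
∂g/∂z = 0
∇g at (1, -1, 1) = (-3, 1, 0)
∇g · n = (-3)(3) + (1)(-4) + (0)(3) = -13

-13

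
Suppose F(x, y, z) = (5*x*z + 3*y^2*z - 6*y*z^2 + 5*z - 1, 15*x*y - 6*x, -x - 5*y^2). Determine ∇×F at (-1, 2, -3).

(-20, 85, 114)

(∇×F)₁ = ∂F₃/∂y − ∂F₂/∂z = -10*y
(∇×F)₂ = ∂F₁/∂z − ∂F₃/∂x = 5*x + 3*y^2 - 12*y*z + 6
(∇×F)₃ = ∂F₂/∂x − ∂F₁/∂y = -6*y*z + 15*y + 6*z^2 - 6
∇×F = (-10*y, 5*x + 3*y^2 - 12*y*z + 6, -6*y*z + 15*y + 6*z^2 - 6)
At (-1, 2, -3): (-20, 85, 114).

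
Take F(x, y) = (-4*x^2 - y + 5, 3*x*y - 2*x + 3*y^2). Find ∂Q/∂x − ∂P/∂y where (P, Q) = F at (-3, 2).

∂F₂/∂x = 3*y - 2
∂F₁/∂y = -1
Scalar curl = 3*y - 1
At (-3, 2): 5.

5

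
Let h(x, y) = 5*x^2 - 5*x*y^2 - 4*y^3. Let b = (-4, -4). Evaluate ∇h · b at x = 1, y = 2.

312

∂h/∂x = 10*x - 5*y^2
∂h/∂y = -10*x*y - 12*y^2
∇h at (1, 2) = (-10, -68)
∇h · b = (-10)(-4) + (-68)(-4) = 312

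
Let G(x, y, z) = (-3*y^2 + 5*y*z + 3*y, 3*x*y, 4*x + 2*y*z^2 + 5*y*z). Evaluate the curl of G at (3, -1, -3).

(3, -9, 3)

(∇×G)₁ = ∂G₃/∂y − ∂G₂/∂z = 2*z^2 + 5*z
(∇×G)₂ = ∂G₁/∂z − ∂G₃/∂x = 5*y - 4
(∇×G)₃ = ∂G₂/∂x − ∂G₁/∂y = 9*y - 5*z - 3
∇×G = (2*z^2 + 5*z, 5*y - 4, 9*y - 5*z - 3)
At (3, -1, -3): (3, -9, 3).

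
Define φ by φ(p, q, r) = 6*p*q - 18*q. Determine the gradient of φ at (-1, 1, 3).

(6, -24, 0)

∂φ/∂p = 6*q
∂φ/∂q = 6*p - 18
∂φ/∂r = 0
∇φ = (6*q, 6*p - 18, 0)
At (-1, 1, 3): (6, -24, 0).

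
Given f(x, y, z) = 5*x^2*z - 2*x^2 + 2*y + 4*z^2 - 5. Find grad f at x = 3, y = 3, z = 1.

(18, 2, 53)

∂f/∂x = 10*x*z - 4*x
∂f/∂y = 2
∂f/∂z = 5*x^2 + 8*z
∇f = (10*x*z - 4*x, 2, 5*x^2 + 8*z)
At (3, 3, 1): (18, 2, 53).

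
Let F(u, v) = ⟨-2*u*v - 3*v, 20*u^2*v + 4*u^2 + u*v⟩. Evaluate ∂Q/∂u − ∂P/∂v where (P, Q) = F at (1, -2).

∂F₂/∂u = 40*u*v + 8*u + v
∂F₁/∂v = -2*u - 3
Scalar curl = 40*u*v + 10*u + v + 3
At (1, -2): -69.

-69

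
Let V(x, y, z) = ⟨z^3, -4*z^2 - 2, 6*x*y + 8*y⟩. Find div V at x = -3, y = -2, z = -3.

0

∂V₁/∂x = 0
∂V₂/∂y = 0
∂V₃/∂z = 0
∇·V = 0
At (-3, -2, -3): 0.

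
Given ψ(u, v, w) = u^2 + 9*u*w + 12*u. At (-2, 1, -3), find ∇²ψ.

2

∂²ψ/∂u² = 2
∂²ψ/∂v² = 0
∂²ψ/∂w² = 0
∇²ψ = 2
At (-2, 1, -3): 2.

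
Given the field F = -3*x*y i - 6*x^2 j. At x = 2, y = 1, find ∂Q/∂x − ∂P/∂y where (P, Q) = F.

-18

∂F₂/∂x = -12*x
∂F₁/∂y = -3*x
Scalar curl = -9*x
At (2, 1): -18.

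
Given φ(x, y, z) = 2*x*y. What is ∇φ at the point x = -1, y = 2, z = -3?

(4, -2, 0)

∂φ/∂x = 2*y
∂φ/∂y = 2*x
∂φ/∂z = 0
∇φ = (2*y, 2*x, 0)
At (-1, 2, -3): (4, -2, 0).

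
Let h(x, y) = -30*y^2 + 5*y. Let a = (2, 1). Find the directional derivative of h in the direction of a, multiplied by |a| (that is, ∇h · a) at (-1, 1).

-55

∂h/∂x = 0
∂h/∂y = -60*y + 5
∇h at (-1, 1) = (0, -55)
∇h · a = (0)(2) + (-55)(1) = -55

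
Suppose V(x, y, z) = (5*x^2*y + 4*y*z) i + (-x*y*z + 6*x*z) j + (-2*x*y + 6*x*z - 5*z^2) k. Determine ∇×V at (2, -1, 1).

(-18, -12, -17)

(∇×V)₁ = ∂V₃/∂y − ∂V₂/∂z = x*y - 8*x
(∇×V)₂ = ∂V₁/∂z − ∂V₃/∂x = 6*y - 6*z
(∇×V)₃ = ∂V₂/∂x − ∂V₁/∂y = -5*x^2 - y*z + 2*z
∇×V = (x*y - 8*x, 6*y - 6*z, -5*x^2 - y*z + 2*z)
At (2, -1, 1): (-18, -12, -17).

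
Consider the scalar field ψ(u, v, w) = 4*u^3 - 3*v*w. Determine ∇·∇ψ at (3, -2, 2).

∂²ψ/∂u² = 24*u
∂²ψ/∂v² = 0
∂²ψ/∂w² = 0
∇²ψ = 24*u
At (3, -2, 2): 72.

72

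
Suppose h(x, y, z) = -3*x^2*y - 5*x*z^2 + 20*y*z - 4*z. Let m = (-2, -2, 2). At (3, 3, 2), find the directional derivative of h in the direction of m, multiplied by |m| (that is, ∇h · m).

114

∂h/∂x = -6*x*y - 5*z^2
∂h/∂y = -3*x^2 + 20*z
∂h/∂z = -10*x*z + 20*y - 4
∇h at (3, 3, 2) = (-74, 13, -4)
∇h · m = (-74)(-2) + (13)(-2) + (-4)(2) = 114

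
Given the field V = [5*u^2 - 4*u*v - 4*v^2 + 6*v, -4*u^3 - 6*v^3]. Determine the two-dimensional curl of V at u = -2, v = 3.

-38

∂V₂/∂u = -12*u^2
∂V₁/∂v = -4*u - 8*v + 6
Scalar curl = -12*u^2 + 4*u + 8*v - 6
At (-2, 3): -38.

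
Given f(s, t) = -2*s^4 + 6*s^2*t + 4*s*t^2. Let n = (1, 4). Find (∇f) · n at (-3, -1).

568

∂f/∂s = -8*s^3 + 12*s*t + 4*t^2
∂f/∂t = 6*s^2 + 8*s*t
∇f at (-3, -1) = (256, 78)
∇f · n = (256)(1) + (78)(4) = 568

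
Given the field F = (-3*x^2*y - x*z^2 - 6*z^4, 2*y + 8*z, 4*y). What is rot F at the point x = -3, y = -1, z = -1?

(-4, 18, 27)

(∇×F)₁ = ∂F₃/∂y − ∂F₂/∂z = -4
(∇×F)₂ = ∂F₁/∂z − ∂F₃/∂x = -2*x*z - 24*z^3
(∇×F)₃ = ∂F₂/∂x − ∂F₁/∂y = 3*x^2
∇×F = (-4, -2*x*z - 24*z^3, 3*x^2)
At (-3, -1, -1): (-4, 18, 27).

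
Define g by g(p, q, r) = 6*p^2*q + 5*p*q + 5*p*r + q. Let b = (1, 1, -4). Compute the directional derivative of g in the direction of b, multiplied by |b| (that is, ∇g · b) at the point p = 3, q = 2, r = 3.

107

∂g/∂p = 12*p*q + 5*q + 5*r
∂g/∂q = 6*p^2 + 5*p + 1
∂g/∂r = 5*p
∇g at (3, 2, 3) = (97, 70, 15)
∇g · b = (97)(1) + (70)(1) + (15)(-4) = 107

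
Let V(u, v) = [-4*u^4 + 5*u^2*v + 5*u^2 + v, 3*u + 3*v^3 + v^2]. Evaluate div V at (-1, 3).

63

∂V₁/∂u = -16*u^3 + 10*u*v + 10*u
∂V₂/∂v = 9*v^2 + 2*v
∇·V = -16*u^3 + 10*u*v + 10*u + 9*v^2 + 2*v
At (-1, 3): 63.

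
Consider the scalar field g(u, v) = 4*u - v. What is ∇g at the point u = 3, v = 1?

(4, -1)

∂g/∂u = 4
∂g/∂v = -1
∇g = (4, -1)
At (3, 1): (4, -1).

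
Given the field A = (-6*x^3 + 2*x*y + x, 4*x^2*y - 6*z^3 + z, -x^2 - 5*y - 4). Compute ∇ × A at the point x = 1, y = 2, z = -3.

(∇×A)₁ = ∂A₃/∂y − ∂A₂/∂z = 18*z^2 - 6
(∇×A)₂ = ∂A₁/∂z − ∂A₃/∂x = 2*x
(∇×A)₃ = ∂A₂/∂x − ∂A₁/∂y = 8*x*y - 2*x
∇×A = (18*z^2 - 6, 2*x, 8*x*y - 2*x)
At (1, 2, -3): (156, 2, 14).

(156, 2, 14)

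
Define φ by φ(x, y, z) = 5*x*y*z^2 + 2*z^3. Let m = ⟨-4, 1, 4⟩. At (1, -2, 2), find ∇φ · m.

∂φ/∂x = 5*y*z^2
∂φ/∂y = 5*x*z^2
∂φ/∂z = 10*x*y*z + 6*z^2
∇φ at (1, -2, 2) = (-40, 20, -16)
∇φ · m = (-40)(-4) + (20)(1) + (-16)(4) = 116

116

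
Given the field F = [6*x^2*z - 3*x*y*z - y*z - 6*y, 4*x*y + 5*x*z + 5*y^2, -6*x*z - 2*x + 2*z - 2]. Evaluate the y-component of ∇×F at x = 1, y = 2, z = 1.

6

(∇×F)_2 = ∂F₁/∂z − ∂F₃/∂x
= 6*x^2 - 3*x*y - y − (-6*z - 2)
= 6*x^2 - 3*x*y - y + 6*z + 2
At (1, 2, 1): 6.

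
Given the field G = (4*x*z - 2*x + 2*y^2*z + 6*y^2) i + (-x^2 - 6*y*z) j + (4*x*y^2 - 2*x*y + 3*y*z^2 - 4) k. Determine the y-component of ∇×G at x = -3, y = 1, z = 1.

-12

(∇×G)_2 = ∂G₁/∂z − ∂G₃/∂x
= 4*x + 2*y^2 − (4*y^2 - 2*y)
= 4*x - 2*y^2 + 2*y
At (-3, 1, 1): -12.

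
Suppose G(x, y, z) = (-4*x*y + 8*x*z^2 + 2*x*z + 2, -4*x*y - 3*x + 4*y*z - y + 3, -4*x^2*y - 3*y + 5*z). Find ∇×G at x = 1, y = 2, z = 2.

(∇×G)₁ = ∂G₃/∂y − ∂G₂/∂z = -4*x^2 - 4*y - 3
(∇×G)₂ = ∂G₁/∂z − ∂G₃/∂x = 8*x*y + 16*x*z + 2*x
(∇×G)₃ = ∂G₂/∂x − ∂G₁/∂y = 4*x - 4*y - 3
∇×G = (-4*x^2 - 4*y - 3, 8*x*y + 16*x*z + 2*x, 4*x - 4*y - 3)
At (1, 2, 2): (-15, 50, -7).

(-15, 50, -7)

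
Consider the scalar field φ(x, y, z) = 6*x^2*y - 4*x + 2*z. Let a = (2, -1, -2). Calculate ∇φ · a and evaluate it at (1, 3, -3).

∂φ/∂x = 12*x*y - 4
∂φ/∂y = 6*x^2
∂φ/∂z = 2
∇φ at (1, 3, -3) = (32, 6, 2)
∇φ · a = (32)(2) + (6)(-1) + (2)(-2) = 54

54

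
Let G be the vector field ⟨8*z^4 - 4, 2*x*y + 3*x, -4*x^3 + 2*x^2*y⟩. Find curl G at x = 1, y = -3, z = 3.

(∇×G)₁ = ∂G₃/∂y − ∂G₂/∂z = 2*x^2
(∇×G)₂ = ∂G₁/∂z − ∂G₃/∂x = 12*x^2 - 4*x*y + 32*z^3
(∇×G)₃ = ∂G₂/∂x − ∂G₁/∂y = 2*y + 3
∇×G = (2*x^2, 12*x^2 - 4*x*y + 32*z^3, 2*y + 3)
At (1, -3, 3): (2, 888, -3).

(2, 888, -3)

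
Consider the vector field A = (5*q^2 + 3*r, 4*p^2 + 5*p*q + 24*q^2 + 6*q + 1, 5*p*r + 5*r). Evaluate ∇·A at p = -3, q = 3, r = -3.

125

∂A₁/∂p = 0
∂A₂/∂q = 5*p + 48*q + 6
∂A₃/∂r = 5*p + 5
∇·A = 10*p + 48*q + 11
At (-3, 3, -3): 125.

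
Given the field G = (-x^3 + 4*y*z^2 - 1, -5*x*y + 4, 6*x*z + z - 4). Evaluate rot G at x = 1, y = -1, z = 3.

(0, -42, -31)

(∇×G)₁ = ∂G₃/∂y − ∂G₂/∂z = 0
(∇×G)₂ = ∂G₁/∂z − ∂G₃/∂x = 8*y*z - 6*z
(∇×G)₃ = ∂G₂/∂x − ∂G₁/∂y = -5*y - 4*z^2
∇×G = (0, 8*y*z - 6*z, -5*y - 4*z^2)
At (1, -1, 3): (0, -42, -31).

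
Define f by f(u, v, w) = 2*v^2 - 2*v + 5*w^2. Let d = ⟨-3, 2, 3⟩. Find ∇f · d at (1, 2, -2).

∂f/∂u = 0
∂f/∂v = 4*v - 2
∂f/∂w = 10*w
∇f at (1, 2, -2) = (0, 6, -20)
∇f · d = (0)(-3) + (6)(2) + (-20)(3) = -48

-48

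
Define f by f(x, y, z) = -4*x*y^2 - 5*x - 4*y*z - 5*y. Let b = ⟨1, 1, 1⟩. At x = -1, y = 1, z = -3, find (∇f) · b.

∂f/∂x = -4*y^2 - 5
∂f/∂y = -8*x*y - 4*z - 5
∂f/∂z = -4*y
∇f at (-1, 1, -3) = (-9, 15, -4)
∇f · b = (-9)(1) + (15)(1) + (-4)(1) = 2

2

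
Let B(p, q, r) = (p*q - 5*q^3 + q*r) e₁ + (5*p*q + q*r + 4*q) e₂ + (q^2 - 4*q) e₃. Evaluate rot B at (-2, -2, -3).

(-6, -2, 55)

(∇×B)₁ = ∂B₃/∂q − ∂B₂/∂r = q - 4
(∇×B)₂ = ∂B₁/∂r − ∂B₃/∂p = q
(∇×B)₃ = ∂B₂/∂p − ∂B₁/∂q = -p + 15*q^2 + 5*q - r
∇×B = (q - 4, q, -p + 15*q^2 + 5*q - r)
At (-2, -2, -3): (-6, -2, 55).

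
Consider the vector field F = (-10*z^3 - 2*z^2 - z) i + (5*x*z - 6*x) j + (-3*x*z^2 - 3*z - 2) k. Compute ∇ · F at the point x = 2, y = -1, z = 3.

-39

∂F₁/∂x = 0
∂F₂/∂y = 0
∂F₃/∂z = -6*x*z - 3
∇·F = -6*x*z - 3
At (2, -1, 3): -39.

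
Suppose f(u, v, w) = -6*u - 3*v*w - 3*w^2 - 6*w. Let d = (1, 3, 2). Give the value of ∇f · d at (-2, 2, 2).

-72

∂f/∂u = -6
∂f/∂v = -3*w
∂f/∂w = -3*v - 6*w - 6
∇f at (-2, 2, 2) = (-6, -6, -24)
∇f · d = (-6)(1) + (-6)(3) + (-24)(2) = -72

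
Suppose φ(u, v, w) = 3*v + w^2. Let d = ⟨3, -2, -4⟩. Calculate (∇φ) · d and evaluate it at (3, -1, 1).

-14

∂φ/∂u = 0
∂φ/∂v = 3
∂φ/∂w = 2*w
∇φ at (3, -1, 1) = (0, 3, 2)
∇φ · d = (0)(3) + (3)(-2) + (2)(-4) = -14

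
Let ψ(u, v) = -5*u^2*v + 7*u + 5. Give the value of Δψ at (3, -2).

20

∂²ψ/∂u² = -10*v
∂²ψ/∂v² = 0
∇²ψ = -10*v
At (3, -2): 20.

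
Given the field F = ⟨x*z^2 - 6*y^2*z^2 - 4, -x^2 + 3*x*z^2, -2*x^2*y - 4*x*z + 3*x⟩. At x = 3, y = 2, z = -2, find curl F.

(∇×F)₁ = ∂F₃/∂y − ∂F₂/∂z = -2*x^2 - 6*x*z
(∇×F)₂ = ∂F₁/∂z − ∂F₃/∂x = 4*x*y + 2*x*z - 12*y^2*z + 4*z - 3
(∇×F)₃ = ∂F₂/∂x − ∂F₁/∂y = -2*x + 12*y*z^2 + 3*z^2
∇×F = (-2*x^2 - 6*x*z, 4*x*y + 2*x*z - 12*y^2*z + 4*z - 3, -2*x + 12*y*z^2 + 3*z^2)
At (3, 2, -2): (18, 97, 102).

(18, 97, 102)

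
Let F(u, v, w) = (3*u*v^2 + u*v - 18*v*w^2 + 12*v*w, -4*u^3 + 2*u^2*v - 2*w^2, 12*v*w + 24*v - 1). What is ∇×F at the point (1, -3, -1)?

(∇×F)₁ = ∂F₃/∂v − ∂F₂/∂w = 16*w + 24
(∇×F)₂ = ∂F₁/∂w − ∂F₃/∂u = -36*v*w + 12*v
(∇×F)₃ = ∂F₂/∂u − ∂F₁/∂v = -12*u^2 - 2*u*v - u + 18*w^2 - 12*w
∇×F = (16*w + 24, -36*v*w + 12*v, -12*u^2 - 2*u*v - u + 18*w^2 - 12*w)
At (1, -3, -1): (8, -144, 23).

(8, -144, 23)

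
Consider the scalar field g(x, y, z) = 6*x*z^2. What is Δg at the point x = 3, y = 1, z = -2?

36

∂²g/∂x² = 0
∂²g/∂y² = 0
∂²g/∂z² = 12*x
∇²g = 12*x
At (3, 1, -2): 36.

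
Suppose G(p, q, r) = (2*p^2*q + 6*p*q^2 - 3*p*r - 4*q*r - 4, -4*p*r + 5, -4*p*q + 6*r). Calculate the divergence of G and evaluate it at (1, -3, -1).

51

∂G₁/∂p = 4*p*q + 6*q^2 - 3*r
∂G₂/∂q = 0
∂G₃/∂r = 6
∇·G = 4*p*q + 6*q^2 - 3*r + 6
At (1, -3, -1): 51.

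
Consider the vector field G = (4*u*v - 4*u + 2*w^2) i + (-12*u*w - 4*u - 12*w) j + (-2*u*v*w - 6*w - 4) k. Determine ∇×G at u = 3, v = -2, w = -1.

(∇×G)₁ = ∂G₃/∂v − ∂G₂/∂w = -2*u*w + 12*u + 12
(∇×G)₂ = ∂G₁/∂w − ∂G₃/∂u = 2*v*w + 4*w
(∇×G)₃ = ∂G₂/∂u − ∂G₁/∂v = -4*u - 12*w - 4
∇×G = (-2*u*w + 12*u + 12, 2*v*w + 4*w, -4*u - 12*w - 4)
At (3, -2, -1): (54, 0, -4).

(54, 0, -4)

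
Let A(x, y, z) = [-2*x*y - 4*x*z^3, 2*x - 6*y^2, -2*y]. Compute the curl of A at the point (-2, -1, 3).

(∇×A)₁ = ∂A₃/∂y − ∂A₂/∂z = -2
(∇×A)₂ = ∂A₁/∂z − ∂A₃/∂x = -12*x*z^2
(∇×A)₃ = ∂A₂/∂x − ∂A₁/∂y = 2*x + 2
∇×A = (-2, -12*x*z^2, 2*x + 2)
At (-2, -1, 3): (-2, 216, -2).

(-2, 216, -2)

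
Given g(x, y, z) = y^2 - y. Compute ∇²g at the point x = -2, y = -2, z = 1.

2

∂²g/∂x² = 0
∂²g/∂y² = 2
∂²g/∂z² = 0
∇²g = 2
At (-2, -2, 1): 2.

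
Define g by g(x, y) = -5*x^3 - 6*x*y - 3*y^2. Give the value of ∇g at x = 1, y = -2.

(-3, 6)

∂g/∂x = -15*x^2 - 6*y
∂g/∂y = -6*x - 6*y
∇g = (-15*x^2 - 6*y, -6*x - 6*y)
At (1, -2): (-3, 6).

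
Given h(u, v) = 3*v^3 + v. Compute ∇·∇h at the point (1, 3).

∂²h/∂u² = 0
∂²h/∂v² = 18*v
∇²h = 18*v
At (1, 3): 54.

54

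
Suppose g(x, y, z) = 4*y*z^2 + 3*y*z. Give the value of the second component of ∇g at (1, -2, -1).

1

(∇g)_2 = ∂g/∂y = 4*z^2 + 3*z
At (1, -2, -1): 1.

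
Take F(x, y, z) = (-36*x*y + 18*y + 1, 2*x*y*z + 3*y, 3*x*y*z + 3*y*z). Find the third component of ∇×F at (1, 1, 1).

(∇×F)_3 = ∂F₂/∂x − ∂F₁/∂y
= 2*y*z − (-36*x + 18)
= 36*x + 2*y*z - 18
At (1, 1, 1): 20.

20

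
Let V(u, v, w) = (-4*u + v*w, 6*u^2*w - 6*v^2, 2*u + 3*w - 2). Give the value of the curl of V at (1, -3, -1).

(∇×V)₁ = ∂V₃/∂v − ∂V₂/∂w = -6*u^2
(∇×V)₂ = ∂V₁/∂w − ∂V₃/∂u = v - 2
(∇×V)₃ = ∂V₂/∂u − ∂V₁/∂v = 12*u*w - w
∇×V = (-6*u^2, v - 2, 12*u*w - w)
At (1, -3, -1): (-6, -5, -11).

(-6, -5, -11)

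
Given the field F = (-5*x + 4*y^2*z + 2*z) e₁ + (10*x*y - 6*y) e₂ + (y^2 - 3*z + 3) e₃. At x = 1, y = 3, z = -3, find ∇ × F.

(∇×F)₁ = ∂F₃/∂y − ∂F₂/∂z = 2*y
(∇×F)₂ = ∂F₁/∂z − ∂F₃/∂x = 4*y^2 + 2
(∇×F)₃ = ∂F₂/∂x − ∂F₁/∂y = -8*y*z + 10*y
∇×F = (2*y, 4*y^2 + 2, -8*y*z + 10*y)
At (1, 3, -3): (6, 38, 102).

(6, 38, 102)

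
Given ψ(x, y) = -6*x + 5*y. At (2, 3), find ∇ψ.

(-6, 5)

∂ψ/∂x = -6
∂ψ/∂y = 5
∇ψ = (-6, 5)
At (2, 3): (-6, 5).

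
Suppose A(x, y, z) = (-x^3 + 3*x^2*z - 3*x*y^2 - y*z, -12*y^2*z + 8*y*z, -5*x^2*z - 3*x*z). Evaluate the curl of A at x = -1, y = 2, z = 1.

(∇×A)₁ = ∂A₃/∂y − ∂A₂/∂z = 12*y^2 - 8*y
(∇×A)₂ = ∂A₁/∂z − ∂A₃/∂x = 3*x^2 + 10*x*z - y + 3*z
(∇×A)₃ = ∂A₂/∂x − ∂A₁/∂y = 6*x*y + z
∇×A = (12*y^2 - 8*y, 3*x^2 + 10*x*z - y + 3*z, 6*x*y + z)
At (-1, 2, 1): (32, -6, -11).

(32, -6, -11)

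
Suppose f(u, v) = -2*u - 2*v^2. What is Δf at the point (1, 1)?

-4

∂²f/∂u² = 0
∂²f/∂v² = -4
∇²f = -4
At (1, 1): -4.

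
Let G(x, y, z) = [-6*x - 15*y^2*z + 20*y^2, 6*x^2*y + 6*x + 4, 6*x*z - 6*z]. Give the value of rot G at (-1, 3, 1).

(0, -141, -60)

(∇×G)₁ = ∂G₃/∂y − ∂G₂/∂z = 0
(∇×G)₂ = ∂G₁/∂z − ∂G₃/∂x = -15*y^2 - 6*z
(∇×G)₃ = ∂G₂/∂x − ∂G₁/∂y = 12*x*y + 30*y*z - 40*y + 6
∇×G = (0, -15*y^2 - 6*z, 12*x*y + 30*y*z - 40*y + 6)
At (-1, 3, 1): (0, -141, -60).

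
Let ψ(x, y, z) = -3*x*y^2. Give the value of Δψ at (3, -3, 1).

-18

∂²ψ/∂x² = 0
∂²ψ/∂y² = -6*x
∂²ψ/∂z² = 0
∇²ψ = -6*x
At (3, -3, 1): -18.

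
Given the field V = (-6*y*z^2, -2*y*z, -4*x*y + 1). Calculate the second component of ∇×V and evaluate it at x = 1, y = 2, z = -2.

(∇×V)_2 = ∂V₁/∂z − ∂V₃/∂x
= -12*y*z − (-4*y)
= -12*y*z + 4*y
At (1, 2, -2): 56.

56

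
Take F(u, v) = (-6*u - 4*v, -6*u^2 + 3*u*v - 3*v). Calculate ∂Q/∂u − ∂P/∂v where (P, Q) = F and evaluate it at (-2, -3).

∂F₂/∂u = -12*u + 3*v
∂F₁/∂v = -4
Scalar curl = -12*u + 3*v + 4
At (-2, -3): 19.

19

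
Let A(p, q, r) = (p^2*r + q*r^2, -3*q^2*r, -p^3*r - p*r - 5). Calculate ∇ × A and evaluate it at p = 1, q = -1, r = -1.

(∇×A)₁ = ∂A₃/∂q − ∂A₂/∂r = 3*q^2
(∇×A)₂ = ∂A₁/∂r − ∂A₃/∂p = 3*p^2*r + p^2 + 2*q*r + r
(∇×A)₃ = ∂A₂/∂p − ∂A₁/∂q = -r^2
∇×A = (3*q^2, 3*p^2*r + p^2 + 2*q*r + r, -r^2)
At (1, -1, -1): (3, -1, -1).

(3, -1, -1)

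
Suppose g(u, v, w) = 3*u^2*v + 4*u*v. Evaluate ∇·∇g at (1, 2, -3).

12

∂²g/∂u² = 6*v
∂²g/∂v² = 0
∂²g/∂w² = 0
∇²g = 6*v
At (1, 2, -3): 12.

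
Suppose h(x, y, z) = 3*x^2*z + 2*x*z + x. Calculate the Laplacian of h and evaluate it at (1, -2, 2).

12

∂²h/∂x² = 6*z
∂²h/∂y² = 0
∂²h/∂z² = 0
∇²h = 6*z
At (1, -2, 2): 12.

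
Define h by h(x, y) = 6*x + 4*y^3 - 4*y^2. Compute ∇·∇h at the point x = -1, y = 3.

∂²h/∂x² = 0
∂²h/∂y² = 8*(3*y - 1)
∇²h = 24*y - 8
At (-1, 3): 64.

64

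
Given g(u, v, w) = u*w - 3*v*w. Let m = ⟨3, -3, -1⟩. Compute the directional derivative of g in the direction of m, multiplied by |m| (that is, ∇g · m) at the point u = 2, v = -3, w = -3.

-47

∂g/∂u = w
∂g/∂v = -3*w
∂g/∂w = u - 3*v
∇g at (2, -3, -3) = (-3, 9, 11)
∇g · m = (-3)(3) + (9)(-3) + (11)(-1) = -47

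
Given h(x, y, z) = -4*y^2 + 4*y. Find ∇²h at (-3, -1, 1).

-8

∂²h/∂x² = 0
∂²h/∂y² = -8
∂²h/∂z² = 0
∇²h = -8
At (-3, -1, 1): -8.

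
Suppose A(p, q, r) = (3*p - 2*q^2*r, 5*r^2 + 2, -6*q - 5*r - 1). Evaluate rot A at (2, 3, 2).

(∇×A)₁ = ∂A₃/∂q − ∂A₂/∂r = -10*r - 6
(∇×A)₂ = ∂A₁/∂r − ∂A₃/∂p = -2*q^2
(∇×A)₃ = ∂A₂/∂p − ∂A₁/∂q = 4*q*r
∇×A = (-10*r - 6, -2*q^2, 4*q*r)
At (2, 3, 2): (-26, -18, 24).

(-26, -18, 24)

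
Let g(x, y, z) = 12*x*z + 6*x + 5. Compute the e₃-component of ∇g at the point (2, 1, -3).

(∇g)_3 = ∂g/∂z = 12*x
At (2, 1, -3): 24.

24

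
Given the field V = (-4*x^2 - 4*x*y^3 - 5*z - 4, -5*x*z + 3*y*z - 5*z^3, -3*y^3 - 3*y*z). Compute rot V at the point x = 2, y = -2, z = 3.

(∇×V)₁ = ∂V₃/∂y − ∂V₂/∂z = 5*x - 9*y^2 - 3*y + 15*z^2 - 3*z
(∇×V)₂ = ∂V₁/∂z − ∂V₃/∂x = -5
(∇×V)₃ = ∂V₂/∂x − ∂V₁/∂y = 12*x*y^2 - 5*z
∇×V = (5*x - 9*y^2 - 3*y + 15*z^2 - 3*z, -5, 12*x*y^2 - 5*z)
At (2, -2, 3): (106, -5, 81).

(106, -5, 81)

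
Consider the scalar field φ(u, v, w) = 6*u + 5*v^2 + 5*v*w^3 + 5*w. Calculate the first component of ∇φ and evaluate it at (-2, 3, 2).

6

(∇φ)_1 = ∂φ/∂u = 6
At (-2, 3, 2): 6.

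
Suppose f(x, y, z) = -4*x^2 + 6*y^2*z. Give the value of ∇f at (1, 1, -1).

(-8, -12, 6)

∂f/∂x = -8*x
∂f/∂y = 12*y*z
∂f/∂z = 6*y^2
∇f = (-8*x, 12*y*z, 6*y^2)
At (1, 1, -1): (-8, -12, 6).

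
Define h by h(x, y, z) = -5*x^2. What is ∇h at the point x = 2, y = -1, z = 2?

∂h/∂x = -10*x
∂h/∂y = 0
∂h/∂z = 0
∇h = (-10*x, 0, 0)
At (2, -1, 2): (-20, 0, 0).

(-20, 0, 0)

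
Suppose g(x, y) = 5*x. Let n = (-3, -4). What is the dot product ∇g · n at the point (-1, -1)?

-15

∂g/∂x = 5
∂g/∂y = 0
∇g at (-1, -1) = (5, 0)
∇g · n = (5)(-3) + (0)(-4) = -15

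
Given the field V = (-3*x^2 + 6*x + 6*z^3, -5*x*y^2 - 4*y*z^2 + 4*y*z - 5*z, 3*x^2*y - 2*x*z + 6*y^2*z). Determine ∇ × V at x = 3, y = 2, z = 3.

(∇×V)₁ = ∂V₃/∂y − ∂V₂/∂z = 3*x^2 + 20*y*z - 4*y + 5
(∇×V)₂ = ∂V₁/∂z − ∂V₃/∂x = -6*x*y + 18*z^2 + 2*z
(∇×V)₃ = ∂V₂/∂x − ∂V₁/∂y = -5*y^2
∇×V = (3*x^2 + 20*y*z - 4*y + 5, -6*x*y + 18*z^2 + 2*z, -5*y^2)
At (3, 2, 3): (144, 132, -20).

(144, 132, -20)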